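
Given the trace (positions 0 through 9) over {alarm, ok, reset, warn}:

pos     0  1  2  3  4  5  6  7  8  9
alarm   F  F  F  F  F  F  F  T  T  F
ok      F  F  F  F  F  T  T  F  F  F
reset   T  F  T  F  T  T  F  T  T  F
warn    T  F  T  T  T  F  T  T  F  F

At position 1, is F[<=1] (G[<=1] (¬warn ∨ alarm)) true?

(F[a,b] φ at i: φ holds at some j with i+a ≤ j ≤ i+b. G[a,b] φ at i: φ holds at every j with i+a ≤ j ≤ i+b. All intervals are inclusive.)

No

Check G[<=1] (¬warn ∨ alarm) at each j in [1,2]:
  j=1: fails at 2
  j=2: fails at 2
No position in the window satisfies it → formula fails.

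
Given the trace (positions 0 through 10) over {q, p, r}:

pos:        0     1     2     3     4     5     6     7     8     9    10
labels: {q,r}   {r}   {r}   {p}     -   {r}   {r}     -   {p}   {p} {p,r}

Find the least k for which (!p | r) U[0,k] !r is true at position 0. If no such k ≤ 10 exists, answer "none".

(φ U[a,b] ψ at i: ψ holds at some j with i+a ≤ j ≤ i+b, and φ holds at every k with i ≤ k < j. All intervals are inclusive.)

Need earliest j ≥ 0 with !r, and (!p | r) at every k in [0,j-1].
  j=0: rhs fails.
  j=1: rhs fails.
  j=2: rhs fails.
  j=3: rhs holds; lhs holds on [0,2]. k = 3.

3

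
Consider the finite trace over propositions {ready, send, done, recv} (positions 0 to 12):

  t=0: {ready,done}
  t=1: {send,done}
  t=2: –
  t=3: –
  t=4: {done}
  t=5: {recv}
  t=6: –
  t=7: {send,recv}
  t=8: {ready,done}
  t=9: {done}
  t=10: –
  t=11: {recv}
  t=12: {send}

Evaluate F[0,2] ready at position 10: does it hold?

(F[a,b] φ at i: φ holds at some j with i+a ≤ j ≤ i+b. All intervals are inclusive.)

False

Check ready at each j in [10,12]:
  j=10: false
  j=11: false
  j=12: false
No position in the window satisfies it → formula fails.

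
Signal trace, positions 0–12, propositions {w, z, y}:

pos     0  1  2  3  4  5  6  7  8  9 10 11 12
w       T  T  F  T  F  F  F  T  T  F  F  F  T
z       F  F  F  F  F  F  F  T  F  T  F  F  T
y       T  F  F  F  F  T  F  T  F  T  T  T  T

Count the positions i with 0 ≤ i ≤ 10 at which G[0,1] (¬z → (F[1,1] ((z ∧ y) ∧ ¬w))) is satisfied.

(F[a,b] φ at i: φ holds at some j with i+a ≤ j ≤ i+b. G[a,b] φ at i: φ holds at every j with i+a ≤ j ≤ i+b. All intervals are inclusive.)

Evaluate at each i in [0,10]:
  i=0: ✗ (fails at j=0)
  i=1: ✗ (fails at j=1)
  i=2: ✗ (fails at j=2)
  i=3: ✗ (fails at j=3)
  i=4: ✗ (fails at j=4)
  i=5: ✗ (fails at j=5)
  i=6: ✗ (fails at j=6)
  i=7: ✓ (all of [7,8])
  i=8: ✓ (all of [8,9])
  i=9: ✗ (fails at j=10)
  i=10: ✗ (fails at j=10)
Positions where it holds: {7, 8} → 2.

2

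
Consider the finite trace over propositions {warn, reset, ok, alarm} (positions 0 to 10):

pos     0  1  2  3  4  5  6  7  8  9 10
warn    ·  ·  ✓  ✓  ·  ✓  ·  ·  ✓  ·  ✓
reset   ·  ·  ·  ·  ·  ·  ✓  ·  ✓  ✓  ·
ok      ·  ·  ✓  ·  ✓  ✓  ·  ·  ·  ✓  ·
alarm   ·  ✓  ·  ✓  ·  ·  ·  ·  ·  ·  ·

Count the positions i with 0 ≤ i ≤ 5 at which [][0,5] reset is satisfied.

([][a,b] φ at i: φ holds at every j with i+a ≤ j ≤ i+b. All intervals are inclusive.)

Evaluate at each i in [0,5]:
  i=0: ✗ (fails at j=0)
  i=1: ✗ (fails at j=1)
  i=2: ✗ (fails at j=2)
  i=3: ✗ (fails at j=3)
  i=4: ✗ (fails at j=4)
  i=5: ✗ (fails at j=5)
Positions where it holds: {} → 0.

0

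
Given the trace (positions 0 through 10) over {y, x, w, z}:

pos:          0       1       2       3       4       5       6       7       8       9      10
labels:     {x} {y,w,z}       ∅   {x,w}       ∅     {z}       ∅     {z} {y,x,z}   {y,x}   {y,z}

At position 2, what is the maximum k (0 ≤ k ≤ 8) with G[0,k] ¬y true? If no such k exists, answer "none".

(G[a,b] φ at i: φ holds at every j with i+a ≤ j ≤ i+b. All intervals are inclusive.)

5

¬y must hold from j=2 onward; find where it first fails.
  j=2: holds
  j=3: holds
  j=4: holds
  j=5: holds
  j=6: holds
  j=7: holds
  j=8: fails
Holds on [2,7], so largest k = 5.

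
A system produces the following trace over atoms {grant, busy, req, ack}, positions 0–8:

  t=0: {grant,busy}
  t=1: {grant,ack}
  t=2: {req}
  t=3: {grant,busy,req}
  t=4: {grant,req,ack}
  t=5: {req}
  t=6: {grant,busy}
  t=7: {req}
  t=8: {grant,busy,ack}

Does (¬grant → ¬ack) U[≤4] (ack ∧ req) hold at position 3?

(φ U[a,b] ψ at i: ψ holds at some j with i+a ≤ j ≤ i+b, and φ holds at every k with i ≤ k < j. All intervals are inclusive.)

Need some j in [3,7] with (ack ∧ req), and (¬grant → ¬ack) at every k in [3,j-1].
  j=3: (ack ∧ req) false.
  j=4: (ack ∧ req) holds; (¬grant → ¬ack) holds at every k in [3,3] → satisfied.

Holds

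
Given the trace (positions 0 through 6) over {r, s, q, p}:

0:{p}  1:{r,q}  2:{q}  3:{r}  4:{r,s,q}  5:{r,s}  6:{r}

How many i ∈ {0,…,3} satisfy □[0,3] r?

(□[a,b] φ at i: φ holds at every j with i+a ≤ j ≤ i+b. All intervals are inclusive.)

Evaluate at each i in [0,3]:
  i=0: ✗ (fails at j=0)
  i=1: ✗ (fails at j=2)
  i=2: ✗ (fails at j=2)
  i=3: ✓ (all of [3,6])
Positions where it holds: {3} → 1.

1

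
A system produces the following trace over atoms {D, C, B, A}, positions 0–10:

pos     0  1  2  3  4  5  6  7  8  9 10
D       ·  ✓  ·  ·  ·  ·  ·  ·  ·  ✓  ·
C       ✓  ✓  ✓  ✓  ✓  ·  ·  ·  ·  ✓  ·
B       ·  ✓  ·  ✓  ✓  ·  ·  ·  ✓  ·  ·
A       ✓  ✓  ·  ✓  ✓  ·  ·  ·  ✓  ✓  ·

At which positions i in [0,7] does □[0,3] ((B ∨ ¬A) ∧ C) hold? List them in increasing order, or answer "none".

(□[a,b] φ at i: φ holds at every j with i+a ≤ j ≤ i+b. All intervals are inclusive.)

Evaluate at each i in [0,7]:
  i=0: ✗ (fails at j=0)
  i=1: ✓ (all of [1,4])
  i=2: ✗ (fails at j=5)
  i=3: ✗ (fails at j=5)
  i=4: ✗ (fails at j=5)
  i=5: ✗ (fails at j=5)
  i=6: ✗ (fails at j=6)
  i=7: ✗ (fails at j=7)

1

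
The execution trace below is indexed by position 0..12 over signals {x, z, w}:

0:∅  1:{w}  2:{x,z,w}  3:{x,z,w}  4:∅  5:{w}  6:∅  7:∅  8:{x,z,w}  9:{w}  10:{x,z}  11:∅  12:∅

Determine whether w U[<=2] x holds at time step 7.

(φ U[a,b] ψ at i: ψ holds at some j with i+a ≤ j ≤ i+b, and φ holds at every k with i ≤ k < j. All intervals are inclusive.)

Need some j in [7,9] with x, and w at every k in [7,j-1].
  j=7: x false.
  j=8: x holds, but w fails at k=7 → not this j.
  j=9: x false.
No j in the window works → until fails.

No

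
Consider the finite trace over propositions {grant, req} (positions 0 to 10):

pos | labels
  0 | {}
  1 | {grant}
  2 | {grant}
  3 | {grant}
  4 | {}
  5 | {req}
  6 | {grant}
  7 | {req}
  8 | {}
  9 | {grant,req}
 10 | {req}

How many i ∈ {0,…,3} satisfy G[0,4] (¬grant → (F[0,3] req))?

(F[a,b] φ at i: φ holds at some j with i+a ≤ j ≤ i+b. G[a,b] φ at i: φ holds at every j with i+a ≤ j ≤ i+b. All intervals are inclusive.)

3

Evaluate at each i in [0,3]:
  i=0: ✗ (fails at j=0)
  i=1: ✓ (all of [1,5])
  i=2: ✓ (all of [2,6])
  i=3: ✓ (all of [3,7])
Positions where it holds: {1, 2, 3} → 3.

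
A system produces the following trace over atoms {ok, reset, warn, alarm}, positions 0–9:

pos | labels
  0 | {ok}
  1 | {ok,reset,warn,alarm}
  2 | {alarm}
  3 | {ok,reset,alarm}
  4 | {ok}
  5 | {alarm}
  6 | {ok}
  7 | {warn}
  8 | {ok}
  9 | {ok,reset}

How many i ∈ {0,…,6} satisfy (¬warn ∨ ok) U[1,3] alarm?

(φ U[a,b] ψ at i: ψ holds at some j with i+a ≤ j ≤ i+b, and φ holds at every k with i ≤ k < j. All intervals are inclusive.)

Evaluate at each i in [0,6]:
  i=0: ✓ (rhs at j=1; lhs holds on [0,0])
  i=1: ✓ (rhs at j=2; lhs holds on [1,1])
  i=2: ✓ (rhs at j=3; lhs holds on [2,2])
  i=3: ✓ (rhs at j=5; lhs holds on [3,4])
  i=4: ✓ (rhs at j=5; lhs holds on [4,4])
  i=5: ✗ (no rhs in [6,8])
  i=6: ✗ (no rhs in [7,9])
Positions where it holds: {0, 1, 2, 3, 4} → 5.

5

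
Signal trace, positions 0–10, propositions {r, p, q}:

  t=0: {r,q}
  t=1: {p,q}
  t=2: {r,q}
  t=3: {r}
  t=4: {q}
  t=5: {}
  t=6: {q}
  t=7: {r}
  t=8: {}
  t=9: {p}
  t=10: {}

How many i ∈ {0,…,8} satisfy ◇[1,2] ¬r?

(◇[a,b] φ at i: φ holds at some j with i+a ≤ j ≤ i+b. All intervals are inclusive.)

Evaluate at each i in [0,8]:
  i=0: ✓ (witness j=1)
  i=1: ✗ (none in [2,3])
  i=2: ✓ (witness j=4)
  i=3: ✓ (witness j=4)
  i=4: ✓ (witness j=5)
  i=5: ✓ (witness j=6)
  i=6: ✓ (witness j=8)
  i=7: ✓ (witness j=8)
  i=8: ✓ (witness j=9)
Positions where it holds: {0, 2, 3, 4, 5, 6, 7, 8} → 8.

8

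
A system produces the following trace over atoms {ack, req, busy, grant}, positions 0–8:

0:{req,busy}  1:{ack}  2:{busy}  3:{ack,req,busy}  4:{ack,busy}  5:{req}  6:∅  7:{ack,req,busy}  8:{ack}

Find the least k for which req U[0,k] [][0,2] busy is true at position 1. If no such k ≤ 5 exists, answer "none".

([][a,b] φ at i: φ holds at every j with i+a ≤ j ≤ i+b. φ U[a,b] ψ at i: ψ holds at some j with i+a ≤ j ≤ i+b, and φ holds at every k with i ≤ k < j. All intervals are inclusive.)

none

Need earliest j ≥ 1 with [][0,2] busy, and req at every k in [1,j-1].
  j=1: rhs fails.
  j=2: rhs holds but lhs fails at k=1.
  j=3: rhs fails.
  j=4: rhs fails.
  j=5: rhs fails.
  j=6: rhs fails.
No witness within the range → none.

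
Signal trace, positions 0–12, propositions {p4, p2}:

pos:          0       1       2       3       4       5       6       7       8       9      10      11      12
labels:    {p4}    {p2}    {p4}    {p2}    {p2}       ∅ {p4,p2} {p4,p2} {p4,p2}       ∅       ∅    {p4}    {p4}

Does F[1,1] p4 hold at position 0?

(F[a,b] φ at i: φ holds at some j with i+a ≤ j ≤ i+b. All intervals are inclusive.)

No

Check p4 at each j in [1,1]:
  j=1: false
No position in the window satisfies it → formula fails.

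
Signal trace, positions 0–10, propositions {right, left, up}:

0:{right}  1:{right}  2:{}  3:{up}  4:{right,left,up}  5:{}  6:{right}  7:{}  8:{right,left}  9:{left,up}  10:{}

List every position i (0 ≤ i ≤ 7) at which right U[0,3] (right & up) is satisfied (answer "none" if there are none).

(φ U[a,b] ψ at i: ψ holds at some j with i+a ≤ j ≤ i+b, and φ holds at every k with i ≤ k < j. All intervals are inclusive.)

4

Evaluate at each i in [0,7]:
  i=0: ✗ (no rhs in [0,3])
  i=1: ✗ (lhs fails at k=2 before rhs at j=4)
  i=2: ✗ (lhs fails at k=2 before rhs at j=4)
  i=3: ✗ (lhs fails at k=3 before rhs at j=4)
  i=4: ✓ (rhs at j=4)
  i=5: ✗ (no rhs in [5,8])
  i=6: ✗ (no rhs in [6,9])
  i=7: ✗ (no rhs in [7,10])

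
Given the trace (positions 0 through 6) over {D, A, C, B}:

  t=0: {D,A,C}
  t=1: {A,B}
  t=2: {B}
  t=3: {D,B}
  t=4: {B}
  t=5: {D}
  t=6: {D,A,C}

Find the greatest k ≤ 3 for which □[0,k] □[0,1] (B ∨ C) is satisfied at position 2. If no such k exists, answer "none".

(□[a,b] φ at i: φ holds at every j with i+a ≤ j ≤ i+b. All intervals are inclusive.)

1

□[0,1] (B ∨ C) must hold from j=2 onward; find where it first fails.
  j=2: holds
  j=3: holds
  j=4: fails
Holds on [2,3], so largest k = 1.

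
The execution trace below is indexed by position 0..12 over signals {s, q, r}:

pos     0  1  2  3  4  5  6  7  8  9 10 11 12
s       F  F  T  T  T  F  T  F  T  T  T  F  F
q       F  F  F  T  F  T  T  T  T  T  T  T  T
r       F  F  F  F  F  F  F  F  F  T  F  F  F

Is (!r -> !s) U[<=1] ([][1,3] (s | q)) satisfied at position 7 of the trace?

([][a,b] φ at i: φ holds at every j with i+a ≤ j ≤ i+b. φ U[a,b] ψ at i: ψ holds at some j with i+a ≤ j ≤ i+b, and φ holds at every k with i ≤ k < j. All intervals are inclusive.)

Holds

Need some j in [7,8] with [][1,3] (s | q), and (!r -> !s) at every k in [7,j-1].
  j=7: [][1,3] (s | q) holds; no prefix to check → satisfied.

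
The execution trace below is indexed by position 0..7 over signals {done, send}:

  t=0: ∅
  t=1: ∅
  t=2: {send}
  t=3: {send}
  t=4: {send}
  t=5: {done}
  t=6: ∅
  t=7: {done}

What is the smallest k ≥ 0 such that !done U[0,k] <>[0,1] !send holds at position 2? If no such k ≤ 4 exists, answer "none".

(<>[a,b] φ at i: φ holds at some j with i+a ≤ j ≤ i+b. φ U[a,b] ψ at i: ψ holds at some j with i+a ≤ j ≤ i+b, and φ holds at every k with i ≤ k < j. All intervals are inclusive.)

2

Need earliest j ≥ 2 with <>[0,1] !send, and !done at every k in [2,j-1].
  j=2: rhs fails.
  j=3: rhs fails.
  j=4: rhs holds; lhs holds on [2,3]. k = 2.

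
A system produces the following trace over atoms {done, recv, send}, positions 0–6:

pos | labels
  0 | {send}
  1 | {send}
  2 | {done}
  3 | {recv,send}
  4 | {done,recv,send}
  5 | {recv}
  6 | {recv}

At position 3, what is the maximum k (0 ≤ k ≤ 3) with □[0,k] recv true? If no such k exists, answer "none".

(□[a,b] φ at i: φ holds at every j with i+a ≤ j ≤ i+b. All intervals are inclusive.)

3

recv must hold from j=3 onward; find where it first fails.
  j=3: holds
  j=4: holds
  j=5: holds
  j=6: holds
Holds through j=6; largest k = 3.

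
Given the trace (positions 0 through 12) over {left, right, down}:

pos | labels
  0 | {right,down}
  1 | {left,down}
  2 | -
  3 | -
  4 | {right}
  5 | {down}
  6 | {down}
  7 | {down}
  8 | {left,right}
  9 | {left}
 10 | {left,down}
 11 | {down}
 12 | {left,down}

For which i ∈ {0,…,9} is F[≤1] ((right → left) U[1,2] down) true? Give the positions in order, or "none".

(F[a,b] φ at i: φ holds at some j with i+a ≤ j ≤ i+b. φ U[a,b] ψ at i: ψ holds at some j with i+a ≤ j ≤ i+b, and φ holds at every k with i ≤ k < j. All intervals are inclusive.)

Evaluate at each i in [0,9]:
  i=0: ✗ (none in [0,1])
  i=1: ✗ (none in [1,2])
  i=2: ✗ (none in [2,3])
  i=3: ✗ (none in [3,4])
  i=4: ✓ (witness j=5)
  i=5: ✓ (witness j=5)
  i=6: ✓ (witness j=6)
  i=7: ✓ (witness j=8)
  i=8: ✓ (witness j=8)
  i=9: ✓ (witness j=9)

4, 5, 6, 7, 8, 9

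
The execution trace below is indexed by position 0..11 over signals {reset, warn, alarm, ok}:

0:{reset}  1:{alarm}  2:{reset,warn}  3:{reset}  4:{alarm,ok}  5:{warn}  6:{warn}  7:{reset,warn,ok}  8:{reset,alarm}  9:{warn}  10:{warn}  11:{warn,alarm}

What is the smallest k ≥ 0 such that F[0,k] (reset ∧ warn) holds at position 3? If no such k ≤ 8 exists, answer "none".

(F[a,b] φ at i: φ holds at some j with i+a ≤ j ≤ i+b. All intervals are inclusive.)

4

Scan j = 3,4,… for (reset ∧ warn):
  j=3: fails
  j=4: fails
  j=5: fails
  j=6: fails
  j=7: holds
First hit at j=7, so smallest k = 7-3 = 4.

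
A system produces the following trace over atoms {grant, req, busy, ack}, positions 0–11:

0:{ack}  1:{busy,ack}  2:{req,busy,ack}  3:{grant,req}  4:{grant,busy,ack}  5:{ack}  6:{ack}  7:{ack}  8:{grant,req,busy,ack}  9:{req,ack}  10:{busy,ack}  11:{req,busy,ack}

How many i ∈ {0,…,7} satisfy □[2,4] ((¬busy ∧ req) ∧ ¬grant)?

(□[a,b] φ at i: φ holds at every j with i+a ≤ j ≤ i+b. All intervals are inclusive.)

0

Evaluate at each i in [0,7]:
  i=0: ✗ (fails at j=2)
  i=1: ✗ (fails at j=3)
  i=2: ✗ (fails at j=4)
  i=3: ✗ (fails at j=5)
  i=4: ✗ (fails at j=6)
  i=5: ✗ (fails at j=7)
  i=6: ✗ (fails at j=8)
  i=7: ✗ (fails at j=10)
Positions where it holds: {} → 0.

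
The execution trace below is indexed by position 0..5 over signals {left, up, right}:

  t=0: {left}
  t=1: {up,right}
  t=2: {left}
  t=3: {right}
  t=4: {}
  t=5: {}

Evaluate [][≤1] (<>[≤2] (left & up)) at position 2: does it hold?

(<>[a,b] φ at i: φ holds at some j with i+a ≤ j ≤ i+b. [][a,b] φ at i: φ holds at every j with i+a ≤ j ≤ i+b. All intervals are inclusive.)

Check <>[≤2] (left & up) at every j in [2,3]:
  j=2: fails (none in [2,4])
  j=3: fails (none in [3,5])
Fails at j=2 → formula fails.

Does not hold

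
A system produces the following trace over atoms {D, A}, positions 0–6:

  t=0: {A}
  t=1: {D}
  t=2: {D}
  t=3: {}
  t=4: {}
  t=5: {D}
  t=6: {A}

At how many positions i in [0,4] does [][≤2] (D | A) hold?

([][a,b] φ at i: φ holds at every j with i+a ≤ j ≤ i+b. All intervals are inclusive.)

1

Evaluate at each i in [0,4]:
  i=0: ✓ (all of [0,2])
  i=1: ✗ (fails at j=3)
  i=2: ✗ (fails at j=3)
  i=3: ✗ (fails at j=3)
  i=4: ✗ (fails at j=4)
Positions where it holds: {0} → 1.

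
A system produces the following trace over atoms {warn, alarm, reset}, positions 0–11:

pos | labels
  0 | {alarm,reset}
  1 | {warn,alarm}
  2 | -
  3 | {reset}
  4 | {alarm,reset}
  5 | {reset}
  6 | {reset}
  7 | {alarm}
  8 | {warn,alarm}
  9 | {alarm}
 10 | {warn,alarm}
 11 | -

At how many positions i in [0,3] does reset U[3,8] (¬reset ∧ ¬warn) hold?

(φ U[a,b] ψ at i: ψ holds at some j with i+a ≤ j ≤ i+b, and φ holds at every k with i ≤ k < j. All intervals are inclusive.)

Evaluate at each i in [0,3]:
  i=0: ✗ (lhs fails at k=1 before rhs at j=7)
  i=1: ✗ (lhs fails at k=1 before rhs at j=7)
  i=2: ✗ (lhs fails at k=2 before rhs at j=7)
  i=3: ✓ (rhs at j=7; lhs holds on [3,6])
Positions where it holds: {3} → 1.

1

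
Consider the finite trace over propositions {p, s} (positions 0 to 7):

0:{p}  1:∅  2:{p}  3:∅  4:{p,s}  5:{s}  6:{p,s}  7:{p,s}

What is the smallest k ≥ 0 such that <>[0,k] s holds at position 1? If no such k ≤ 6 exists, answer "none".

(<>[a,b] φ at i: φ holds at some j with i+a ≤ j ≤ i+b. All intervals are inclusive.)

Scan j = 1,2,… for s:
  j=1: fails
  j=2: fails
  j=3: fails
  j=4: holds
First hit at j=4, so smallest k = 4-1 = 3.

3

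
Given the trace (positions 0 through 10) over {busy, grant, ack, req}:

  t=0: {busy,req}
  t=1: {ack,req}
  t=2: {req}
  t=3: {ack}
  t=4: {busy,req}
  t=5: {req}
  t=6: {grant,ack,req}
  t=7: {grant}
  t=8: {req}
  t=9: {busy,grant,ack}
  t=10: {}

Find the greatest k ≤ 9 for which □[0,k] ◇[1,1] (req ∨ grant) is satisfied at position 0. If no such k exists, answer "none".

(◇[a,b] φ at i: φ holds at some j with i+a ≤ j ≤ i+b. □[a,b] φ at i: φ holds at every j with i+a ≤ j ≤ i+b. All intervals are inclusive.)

1

◇[1,1] (req ∨ grant) must hold from j=0 onward; find where it first fails.
  j=0: holds
  j=1: holds
  j=2: fails
Holds on [0,1], so largest k = 1.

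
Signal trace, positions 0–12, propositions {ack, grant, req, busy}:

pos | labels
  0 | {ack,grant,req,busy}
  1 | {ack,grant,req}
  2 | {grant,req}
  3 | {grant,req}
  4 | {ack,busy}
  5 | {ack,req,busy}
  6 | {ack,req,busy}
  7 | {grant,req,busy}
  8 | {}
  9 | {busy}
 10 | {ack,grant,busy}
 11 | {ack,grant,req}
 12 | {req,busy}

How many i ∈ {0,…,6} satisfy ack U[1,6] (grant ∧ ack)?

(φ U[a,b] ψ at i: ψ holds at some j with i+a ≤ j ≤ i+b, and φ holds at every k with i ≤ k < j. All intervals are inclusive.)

Evaluate at each i in [0,6]:
  i=0: ✓ (rhs at j=1; lhs holds on [0,0])
  i=1: ✗ (no rhs in [2,7])
  i=2: ✗ (no rhs in [3,8])
  i=3: ✗ (no rhs in [4,9])
  i=4: ✗ (lhs fails at k=7 before rhs at j=10)
  i=5: ✗ (lhs fails at k=7 before rhs at j=10)
  i=6: ✗ (lhs fails at k=7 before rhs at j=10)
Positions where it holds: {0} → 1.

1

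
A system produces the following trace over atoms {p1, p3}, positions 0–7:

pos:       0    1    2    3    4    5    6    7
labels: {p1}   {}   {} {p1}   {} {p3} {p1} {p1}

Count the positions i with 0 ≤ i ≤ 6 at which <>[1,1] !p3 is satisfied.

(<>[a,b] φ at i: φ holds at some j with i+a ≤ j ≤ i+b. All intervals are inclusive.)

6

Evaluate at each i in [0,6]:
  i=0: ✓ (witness j=1)
  i=1: ✓ (witness j=2)
  i=2: ✓ (witness j=3)
  i=3: ✓ (witness j=4)
  i=4: ✗ (none in [5,5])
  i=5: ✓ (witness j=6)
  i=6: ✓ (witness j=7)
Positions where it holds: {0, 1, 2, 3, 5, 6} → 6.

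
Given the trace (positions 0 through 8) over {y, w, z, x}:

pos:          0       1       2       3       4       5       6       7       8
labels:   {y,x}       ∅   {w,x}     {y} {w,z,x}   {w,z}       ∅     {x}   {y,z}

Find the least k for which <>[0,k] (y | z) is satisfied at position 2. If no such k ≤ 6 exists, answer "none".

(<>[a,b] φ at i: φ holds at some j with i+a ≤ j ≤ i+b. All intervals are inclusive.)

Scan j = 2,3,… for (y | z):
  j=2: fails
  j=3: holds
First hit at j=3, so smallest k = 3-2 = 1.

1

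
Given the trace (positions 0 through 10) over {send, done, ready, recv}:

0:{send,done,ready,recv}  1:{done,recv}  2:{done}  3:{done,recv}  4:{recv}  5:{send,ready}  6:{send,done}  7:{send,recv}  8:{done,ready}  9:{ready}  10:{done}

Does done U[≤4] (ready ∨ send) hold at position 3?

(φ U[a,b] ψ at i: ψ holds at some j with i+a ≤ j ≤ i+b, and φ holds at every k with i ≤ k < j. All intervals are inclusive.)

No

Need some j in [3,7] with (ready ∨ send), and done at every k in [3,j-1].
  j=3: (ready ∨ send) false.
  j=4: (ready ∨ send) false.
  j=5: (ready ∨ send) holds, but done fails at k=4 → not this j.
  j=6: (ready ∨ send) holds, but done fails at k=4 → not this j.
  j=7: (ready ∨ send) holds, but done fails at k=4 → not this j.
No j in the window works → until fails.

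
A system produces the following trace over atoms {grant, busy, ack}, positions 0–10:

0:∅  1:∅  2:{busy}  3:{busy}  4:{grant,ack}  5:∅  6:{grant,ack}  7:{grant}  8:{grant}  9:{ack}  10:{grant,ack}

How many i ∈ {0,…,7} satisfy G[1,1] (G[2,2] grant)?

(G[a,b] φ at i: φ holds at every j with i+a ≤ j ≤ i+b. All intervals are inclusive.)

Evaluate at each i in [0,7]:
  i=0: ✗ (fails at j=1)
  i=1: ✓ (all of [2,2])
  i=2: ✗ (fails at j=3)
  i=3: ✓ (all of [4,4])
  i=4: ✓ (all of [5,5])
  i=5: ✓ (all of [6,6])
  i=6: ✗ (fails at j=7)
  i=7: ✓ (all of [8,8])
Positions where it holds: {1, 3, 4, 5, 7} → 5.

5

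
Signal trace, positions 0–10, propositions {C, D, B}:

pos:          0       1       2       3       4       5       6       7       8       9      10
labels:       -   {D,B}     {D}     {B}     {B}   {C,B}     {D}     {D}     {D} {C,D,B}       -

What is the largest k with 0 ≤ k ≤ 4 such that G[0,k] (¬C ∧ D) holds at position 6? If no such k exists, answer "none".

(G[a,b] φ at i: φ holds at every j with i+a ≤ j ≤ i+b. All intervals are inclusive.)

(¬C ∧ D) must hold from j=6 onward; find where it first fails.
  j=6: holds
  j=7: holds
  j=8: holds
  j=9: fails
Holds on [6,8], so largest k = 2.

2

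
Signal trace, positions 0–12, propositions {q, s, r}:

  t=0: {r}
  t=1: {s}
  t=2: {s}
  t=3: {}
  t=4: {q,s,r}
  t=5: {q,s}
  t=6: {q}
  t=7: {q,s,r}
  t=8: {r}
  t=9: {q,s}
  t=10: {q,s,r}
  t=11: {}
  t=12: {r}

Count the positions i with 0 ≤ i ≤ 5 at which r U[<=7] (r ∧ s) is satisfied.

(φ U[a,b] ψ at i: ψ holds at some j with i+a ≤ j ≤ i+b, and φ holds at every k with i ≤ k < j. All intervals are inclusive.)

1

Evaluate at each i in [0,5]:
  i=0: ✗ (lhs fails at k=1 before rhs at j=4)
  i=1: ✗ (lhs fails at k=1 before rhs at j=4)
  i=2: ✗ (lhs fails at k=2 before rhs at j=4)
  i=3: ✗ (lhs fails at k=3 before rhs at j=4)
  i=4: ✓ (rhs at j=4)
  i=5: ✗ (lhs fails at k=5 before rhs at j=7)
Positions where it holds: {4} → 1.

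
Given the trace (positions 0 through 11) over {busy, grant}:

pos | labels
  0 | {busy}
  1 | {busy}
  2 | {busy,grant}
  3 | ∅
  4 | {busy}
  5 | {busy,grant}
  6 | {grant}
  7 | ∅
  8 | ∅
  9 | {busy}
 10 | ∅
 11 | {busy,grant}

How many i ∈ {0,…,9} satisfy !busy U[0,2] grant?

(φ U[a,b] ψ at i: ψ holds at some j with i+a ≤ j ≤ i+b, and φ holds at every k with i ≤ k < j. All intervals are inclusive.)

3

Evaluate at each i in [0,9]:
  i=0: ✗ (lhs fails at k=0 before rhs at j=2)
  i=1: ✗ (lhs fails at k=1 before rhs at j=2)
  i=2: ✓ (rhs at j=2)
  i=3: ✗ (lhs fails at k=4 before rhs at j=5)
  i=4: ✗ (lhs fails at k=4 before rhs at j=5)
  i=5: ✓ (rhs at j=5)
  i=6: ✓ (rhs at j=6)
  i=7: ✗ (no rhs in [7,9])
  i=8: ✗ (no rhs in [8,10])
  i=9: ✗ (lhs fails at k=9 before rhs at j=11)
Positions where it holds: {2, 5, 6} → 3.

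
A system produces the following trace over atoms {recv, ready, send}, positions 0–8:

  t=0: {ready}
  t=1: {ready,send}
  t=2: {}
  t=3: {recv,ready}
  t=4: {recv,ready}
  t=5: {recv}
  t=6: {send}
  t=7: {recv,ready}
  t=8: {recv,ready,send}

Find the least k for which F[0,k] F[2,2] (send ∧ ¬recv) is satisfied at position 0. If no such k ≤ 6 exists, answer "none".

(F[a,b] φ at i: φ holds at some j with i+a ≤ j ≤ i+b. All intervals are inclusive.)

4

Scan j = 0,1,… for F[2,2] (send ∧ ¬recv):
  j=0: fails
  j=1: fails
  j=2: fails
  j=3: fails
  j=4: holds
First hit at j=4, so smallest k = 4-0 = 4.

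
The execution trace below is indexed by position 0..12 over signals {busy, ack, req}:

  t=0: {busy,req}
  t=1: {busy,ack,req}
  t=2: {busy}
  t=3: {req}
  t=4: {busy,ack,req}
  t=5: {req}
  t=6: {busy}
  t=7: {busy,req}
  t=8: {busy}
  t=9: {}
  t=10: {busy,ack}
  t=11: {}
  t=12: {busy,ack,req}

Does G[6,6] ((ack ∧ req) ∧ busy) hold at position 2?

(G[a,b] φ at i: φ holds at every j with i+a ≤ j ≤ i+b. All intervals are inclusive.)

Check ((ack ∧ req) ∧ busy) at every j in [8,8]:
  j=8: false
Fails at j=8 → formula fails.

No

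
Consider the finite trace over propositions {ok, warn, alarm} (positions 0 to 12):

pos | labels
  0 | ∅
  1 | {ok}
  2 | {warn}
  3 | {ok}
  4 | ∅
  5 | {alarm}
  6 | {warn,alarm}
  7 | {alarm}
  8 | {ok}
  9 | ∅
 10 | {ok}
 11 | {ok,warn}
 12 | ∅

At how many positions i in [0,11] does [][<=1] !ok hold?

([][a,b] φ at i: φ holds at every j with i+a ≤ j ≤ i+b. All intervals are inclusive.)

Evaluate at each i in [0,11]:
  i=0: ✗ (fails at j=1)
  i=1: ✗ (fails at j=1)
  i=2: ✗ (fails at j=3)
  i=3: ✗ (fails at j=3)
  i=4: ✓ (all of [4,5])
  i=5: ✓ (all of [5,6])
  i=6: ✓ (all of [6,7])
  i=7: ✗ (fails at j=8)
  i=8: ✗ (fails at j=8)
  i=9: ✗ (fails at j=10)
  i=10: ✗ (fails at j=10)
  i=11: ✗ (fails at j=11)
Positions where it holds: {4, 5, 6} → 3.

3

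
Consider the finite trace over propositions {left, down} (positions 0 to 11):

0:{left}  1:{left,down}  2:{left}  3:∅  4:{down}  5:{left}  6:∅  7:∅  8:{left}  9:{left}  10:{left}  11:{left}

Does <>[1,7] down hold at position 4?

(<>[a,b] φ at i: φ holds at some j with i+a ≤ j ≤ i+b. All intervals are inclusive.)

Does not hold

Check down at each j in [5,11]:
  j=5: false
  j=6: false
  j=7: false
  j=8: false
  j=9: false
  j=10: false
  j=11: false
No position in the window satisfies it → formula fails.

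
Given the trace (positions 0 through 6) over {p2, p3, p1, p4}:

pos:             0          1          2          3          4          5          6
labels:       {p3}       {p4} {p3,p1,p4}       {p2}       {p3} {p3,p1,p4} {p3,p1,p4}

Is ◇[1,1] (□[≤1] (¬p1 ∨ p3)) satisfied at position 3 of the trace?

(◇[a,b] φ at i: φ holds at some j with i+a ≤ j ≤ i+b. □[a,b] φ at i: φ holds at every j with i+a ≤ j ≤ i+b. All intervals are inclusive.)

Holds

Check □[≤1] (¬p1 ∨ p3) at each j in [4,4]:
  j=4: holds on [4,5]
Found at j=4 → formula holds.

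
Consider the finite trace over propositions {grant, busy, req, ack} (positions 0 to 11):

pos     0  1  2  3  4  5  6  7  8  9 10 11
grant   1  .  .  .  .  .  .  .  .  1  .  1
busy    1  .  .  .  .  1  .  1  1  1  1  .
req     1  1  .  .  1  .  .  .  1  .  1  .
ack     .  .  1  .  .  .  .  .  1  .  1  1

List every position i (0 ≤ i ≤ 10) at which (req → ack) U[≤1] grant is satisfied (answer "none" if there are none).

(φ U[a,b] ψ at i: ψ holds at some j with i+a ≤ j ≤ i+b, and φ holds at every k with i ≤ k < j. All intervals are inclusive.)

Evaluate at each i in [0,10]:
  i=0: ✓ (rhs at j=0)
  i=1: ✗ (no rhs in [1,2])
  i=2: ✗ (no rhs in [2,3])
  i=3: ✗ (no rhs in [3,4])
  i=4: ✗ (no rhs in [4,5])
  i=5: ✗ (no rhs in [5,6])
  i=6: ✗ (no rhs in [6,7])
  i=7: ✗ (no rhs in [7,8])
  i=8: ✓ (rhs at j=9; lhs holds on [8,8])
  i=9: ✓ (rhs at j=9)
  i=10: ✓ (rhs at j=11; lhs holds on [10,10])

0, 8, 9, 10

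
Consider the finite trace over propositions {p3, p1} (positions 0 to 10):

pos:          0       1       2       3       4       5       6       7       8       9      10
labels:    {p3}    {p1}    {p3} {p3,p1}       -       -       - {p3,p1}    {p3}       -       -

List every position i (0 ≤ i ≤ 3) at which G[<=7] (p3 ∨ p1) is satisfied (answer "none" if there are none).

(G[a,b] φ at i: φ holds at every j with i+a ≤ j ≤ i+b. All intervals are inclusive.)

Evaluate at each i in [0,3]:
  i=0: ✗ (fails at j=4)
  i=1: ✗ (fails at j=4)
  i=2: ✗ (fails at j=4)
  i=3: ✗ (fails at j=4)

none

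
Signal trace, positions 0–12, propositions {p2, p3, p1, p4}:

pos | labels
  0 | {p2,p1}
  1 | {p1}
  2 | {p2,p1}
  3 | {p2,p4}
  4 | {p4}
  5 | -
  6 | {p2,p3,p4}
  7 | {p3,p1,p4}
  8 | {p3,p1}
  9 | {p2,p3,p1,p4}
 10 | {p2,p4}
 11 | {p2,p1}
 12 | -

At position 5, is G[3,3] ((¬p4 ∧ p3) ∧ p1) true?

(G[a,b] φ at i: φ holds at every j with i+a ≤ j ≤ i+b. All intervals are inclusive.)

Check ((¬p4 ∧ p3) ∧ p1) at every j in [8,8]:
  j=8: true
All positions satisfy it → formula holds.

True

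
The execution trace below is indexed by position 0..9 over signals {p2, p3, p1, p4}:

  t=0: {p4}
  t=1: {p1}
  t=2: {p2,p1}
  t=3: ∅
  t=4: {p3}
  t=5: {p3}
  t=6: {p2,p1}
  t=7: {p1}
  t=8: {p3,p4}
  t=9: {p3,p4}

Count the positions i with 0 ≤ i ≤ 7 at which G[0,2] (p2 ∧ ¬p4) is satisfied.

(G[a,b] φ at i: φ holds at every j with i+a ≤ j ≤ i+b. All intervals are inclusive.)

0

Evaluate at each i in [0,7]:
  i=0: ✗ (fails at j=0)
  i=1: ✗ (fails at j=1)
  i=2: ✗ (fails at j=3)
  i=3: ✗ (fails at j=3)
  i=4: ✗ (fails at j=4)
  i=5: ✗ (fails at j=5)
  i=6: ✗ (fails at j=7)
  i=7: ✗ (fails at j=7)
Positions where it holds: {} → 0.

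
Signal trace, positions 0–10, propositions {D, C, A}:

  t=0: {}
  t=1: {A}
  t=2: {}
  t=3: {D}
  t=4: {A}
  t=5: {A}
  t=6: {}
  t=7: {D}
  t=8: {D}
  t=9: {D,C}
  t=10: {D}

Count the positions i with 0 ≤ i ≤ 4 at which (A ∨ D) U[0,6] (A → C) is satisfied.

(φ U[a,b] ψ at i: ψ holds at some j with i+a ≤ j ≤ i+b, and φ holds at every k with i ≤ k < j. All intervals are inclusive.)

5

Evaluate at each i in [0,4]:
  i=0: ✓ (rhs at j=0)
  i=1: ✓ (rhs at j=2; lhs holds on [1,1])
  i=2: ✓ (rhs at j=2)
  i=3: ✓ (rhs at j=3)
  i=4: ✓ (rhs at j=6; lhs holds on [4,5])
Positions where it holds: {0, 1, 2, 3, 4} → 5.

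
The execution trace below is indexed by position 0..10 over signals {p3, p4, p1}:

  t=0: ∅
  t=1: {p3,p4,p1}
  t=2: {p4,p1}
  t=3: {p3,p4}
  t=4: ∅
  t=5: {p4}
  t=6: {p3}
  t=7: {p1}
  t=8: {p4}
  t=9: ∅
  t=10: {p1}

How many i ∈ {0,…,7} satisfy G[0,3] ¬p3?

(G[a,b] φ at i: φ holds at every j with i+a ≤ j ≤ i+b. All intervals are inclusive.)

1

Evaluate at each i in [0,7]:
  i=0: ✗ (fails at j=1)
  i=1: ✗ (fails at j=1)
  i=2: ✗ (fails at j=3)
  i=3: ✗ (fails at j=3)
  i=4: ✗ (fails at j=6)
  i=5: ✗ (fails at j=6)
  i=6: ✗ (fails at j=6)
  i=7: ✓ (all of [7,10])
Positions where it holds: {7} → 1.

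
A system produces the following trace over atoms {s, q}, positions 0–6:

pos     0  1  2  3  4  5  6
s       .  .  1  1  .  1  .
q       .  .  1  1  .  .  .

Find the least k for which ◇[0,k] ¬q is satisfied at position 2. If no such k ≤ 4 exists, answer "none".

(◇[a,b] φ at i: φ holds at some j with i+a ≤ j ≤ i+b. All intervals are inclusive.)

Scan j = 2,3,… for ¬q:
  j=2: fails
  j=3: fails
  j=4: holds
First hit at j=4, so smallest k = 4-2 = 2.

2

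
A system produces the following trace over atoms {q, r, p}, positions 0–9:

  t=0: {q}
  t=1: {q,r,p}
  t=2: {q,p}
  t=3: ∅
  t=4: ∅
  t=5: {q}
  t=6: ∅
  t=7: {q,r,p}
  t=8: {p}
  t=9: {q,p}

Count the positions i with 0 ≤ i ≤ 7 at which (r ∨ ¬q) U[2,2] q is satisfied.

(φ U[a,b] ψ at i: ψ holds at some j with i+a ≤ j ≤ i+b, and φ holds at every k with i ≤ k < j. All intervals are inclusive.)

2

Evaluate at each i in [0,7]:
  i=0: ✗ (lhs fails at k=0 before rhs at j=2)
  i=1: ✗ (no rhs in [3,3])
  i=2: ✗ (no rhs in [4,4])
  i=3: ✓ (rhs at j=5; lhs holds on [3,4])
  i=4: ✗ (no rhs in [6,6])
  i=5: ✗ (lhs fails at k=5 before rhs at j=7)
  i=6: ✗ (no rhs in [8,8])
  i=7: ✓ (rhs at j=9; lhs holds on [7,8])
Positions where it holds: {3, 7} → 2.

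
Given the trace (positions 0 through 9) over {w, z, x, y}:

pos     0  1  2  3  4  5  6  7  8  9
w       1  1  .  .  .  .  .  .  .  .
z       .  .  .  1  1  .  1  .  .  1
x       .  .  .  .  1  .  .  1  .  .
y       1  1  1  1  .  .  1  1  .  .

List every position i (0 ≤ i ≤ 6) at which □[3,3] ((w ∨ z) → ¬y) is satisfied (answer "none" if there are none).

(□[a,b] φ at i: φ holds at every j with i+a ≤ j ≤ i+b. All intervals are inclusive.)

1, 2, 4, 5, 6

Evaluate at each i in [0,6]:
  i=0: ✗ (fails at j=3)
  i=1: ✓ (all of [4,4])
  i=2: ✓ (all of [5,5])
  i=3: ✗ (fails at j=6)
  i=4: ✓ (all of [7,7])
  i=5: ✓ (all of [8,8])
  i=6: ✓ (all of [9,9])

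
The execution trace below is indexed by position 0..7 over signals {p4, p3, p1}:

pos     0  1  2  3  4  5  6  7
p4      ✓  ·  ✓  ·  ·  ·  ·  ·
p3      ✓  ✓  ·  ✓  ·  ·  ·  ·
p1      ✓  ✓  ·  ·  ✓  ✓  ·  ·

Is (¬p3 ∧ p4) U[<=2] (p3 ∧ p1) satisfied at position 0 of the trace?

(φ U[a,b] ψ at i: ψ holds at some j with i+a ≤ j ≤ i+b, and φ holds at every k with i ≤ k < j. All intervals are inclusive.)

Need some j in [0,2] with (p3 ∧ p1), and (¬p3 ∧ p4) at every k in [0,j-1].
  j=0: (p3 ∧ p1) holds; no prefix to check → satisfied.

True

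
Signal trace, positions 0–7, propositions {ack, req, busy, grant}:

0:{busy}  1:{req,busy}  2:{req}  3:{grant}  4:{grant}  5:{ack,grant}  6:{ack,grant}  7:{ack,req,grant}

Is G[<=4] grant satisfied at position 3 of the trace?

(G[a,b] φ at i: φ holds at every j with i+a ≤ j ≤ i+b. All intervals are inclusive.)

Yes

Check grant at every j in [3,7]:
  j=3: true
  j=4: true
  j=5: true
  j=6: true
  j=7: true
All positions satisfy it → formula holds.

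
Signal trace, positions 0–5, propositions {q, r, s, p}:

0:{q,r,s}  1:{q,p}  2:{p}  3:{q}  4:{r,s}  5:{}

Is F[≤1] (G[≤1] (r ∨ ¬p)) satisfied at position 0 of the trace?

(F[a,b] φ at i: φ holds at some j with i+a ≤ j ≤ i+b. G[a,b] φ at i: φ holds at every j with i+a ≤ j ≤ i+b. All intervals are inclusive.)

No

Check G[≤1] (r ∨ ¬p) at each j in [0,1]:
  j=0: fails at 1
  j=1: fails at 1
No position in the window satisfies it → formula fails.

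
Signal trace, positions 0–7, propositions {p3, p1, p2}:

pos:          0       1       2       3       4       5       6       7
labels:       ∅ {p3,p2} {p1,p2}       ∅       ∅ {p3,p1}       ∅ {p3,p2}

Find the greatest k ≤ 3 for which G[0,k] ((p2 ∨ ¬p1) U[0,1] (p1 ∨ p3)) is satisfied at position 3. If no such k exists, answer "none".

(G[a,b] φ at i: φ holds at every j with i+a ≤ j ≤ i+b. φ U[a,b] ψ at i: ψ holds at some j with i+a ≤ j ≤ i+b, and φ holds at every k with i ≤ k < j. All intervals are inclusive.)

((p2 ∨ ¬p1) U[0,1] (p1 ∨ p3)) must hold from j=3 onward; find where it first fails.
  j=3: fails → no k works.

none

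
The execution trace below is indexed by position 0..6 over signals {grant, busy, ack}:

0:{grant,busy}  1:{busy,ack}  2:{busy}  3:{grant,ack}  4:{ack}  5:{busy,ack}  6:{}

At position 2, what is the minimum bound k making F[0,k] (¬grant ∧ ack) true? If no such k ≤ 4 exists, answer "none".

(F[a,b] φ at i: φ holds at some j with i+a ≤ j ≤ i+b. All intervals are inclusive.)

Scan j = 2,3,… for (¬grant ∧ ack):
  j=2: fails
  j=3: fails
  j=4: holds
First hit at j=4, so smallest k = 4-2 = 2.

2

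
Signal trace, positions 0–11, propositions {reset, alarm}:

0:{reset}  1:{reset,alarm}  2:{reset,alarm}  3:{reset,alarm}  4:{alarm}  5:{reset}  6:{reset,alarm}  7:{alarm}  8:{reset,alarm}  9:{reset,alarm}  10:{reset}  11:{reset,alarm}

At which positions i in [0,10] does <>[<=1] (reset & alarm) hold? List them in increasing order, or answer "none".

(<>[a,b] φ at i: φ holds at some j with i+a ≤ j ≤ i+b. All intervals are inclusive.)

0, 1, 2, 3, 5, 6, 7, 8, 9, 10

Evaluate at each i in [0,10]:
  i=0: ✓ (witness j=1)
  i=1: ✓ (witness j=1)
  i=2: ✓ (witness j=2)
  i=3: ✓ (witness j=3)
  i=4: ✗ (none in [4,5])
  i=5: ✓ (witness j=6)
  i=6: ✓ (witness j=6)
  i=7: ✓ (witness j=8)
  i=8: ✓ (witness j=8)
  i=9: ✓ (witness j=9)
  i=10: ✓ (witness j=11)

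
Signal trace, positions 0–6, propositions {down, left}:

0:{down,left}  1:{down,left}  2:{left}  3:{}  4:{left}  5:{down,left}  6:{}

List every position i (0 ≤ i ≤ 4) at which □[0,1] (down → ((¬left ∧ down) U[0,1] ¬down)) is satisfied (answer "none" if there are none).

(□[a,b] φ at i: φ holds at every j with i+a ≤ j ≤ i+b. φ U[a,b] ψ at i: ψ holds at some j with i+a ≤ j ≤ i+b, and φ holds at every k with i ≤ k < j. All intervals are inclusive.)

2, 3

Evaluate at each i in [0,4]:
  i=0: ✗ (fails at j=0)
  i=1: ✗ (fails at j=1)
  i=2: ✓ (all of [2,3])
  i=3: ✓ (all of [3,4])
  i=4: ✗ (fails at j=5)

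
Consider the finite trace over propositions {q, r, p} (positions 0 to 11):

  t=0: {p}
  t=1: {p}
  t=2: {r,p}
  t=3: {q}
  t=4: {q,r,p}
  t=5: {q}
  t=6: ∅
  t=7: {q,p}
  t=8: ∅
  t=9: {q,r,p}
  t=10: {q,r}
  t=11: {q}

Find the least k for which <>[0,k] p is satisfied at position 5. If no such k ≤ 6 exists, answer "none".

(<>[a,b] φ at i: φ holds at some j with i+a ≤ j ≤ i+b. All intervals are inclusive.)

2

Scan j = 5,6,… for p:
  j=5: fails
  j=6: fails
  j=7: holds
First hit at j=7, so smallest k = 7-5 = 2.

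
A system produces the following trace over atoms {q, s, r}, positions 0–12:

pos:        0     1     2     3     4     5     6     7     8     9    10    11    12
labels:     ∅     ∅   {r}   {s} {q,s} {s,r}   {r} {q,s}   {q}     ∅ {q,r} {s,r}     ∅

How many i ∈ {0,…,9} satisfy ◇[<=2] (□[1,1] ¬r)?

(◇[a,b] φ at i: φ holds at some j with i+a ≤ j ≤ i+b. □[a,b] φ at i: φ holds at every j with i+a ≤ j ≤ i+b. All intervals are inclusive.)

10

Evaluate at each i in [0,9]:
  i=0: ✓ (witness j=0)
  i=1: ✓ (witness j=2)
  i=2: ✓ (witness j=2)
  i=3: ✓ (witness j=3)
  i=4: ✓ (witness j=6)
  i=5: ✓ (witness j=6)
  i=6: ✓ (witness j=6)
  i=7: ✓ (witness j=7)
  i=8: ✓ (witness j=8)
  i=9: ✓ (witness j=11)
Positions where it holds: {0, 1, 2, 3, 4, 5, 6, 7, 8, 9} → 10.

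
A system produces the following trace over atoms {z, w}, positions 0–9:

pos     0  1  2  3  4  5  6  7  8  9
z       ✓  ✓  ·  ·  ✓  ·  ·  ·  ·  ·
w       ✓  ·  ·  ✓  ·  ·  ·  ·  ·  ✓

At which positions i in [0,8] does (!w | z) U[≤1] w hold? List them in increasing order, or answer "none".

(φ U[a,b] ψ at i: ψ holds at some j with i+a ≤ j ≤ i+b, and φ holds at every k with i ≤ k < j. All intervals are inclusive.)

0, 2, 3, 8

Evaluate at each i in [0,8]:
  i=0: ✓ (rhs at j=0)
  i=1: ✗ (no rhs in [1,2])
  i=2: ✓ (rhs at j=3; lhs holds on [2,2])
  i=3: ✓ (rhs at j=3)
  i=4: ✗ (no rhs in [4,5])
  i=5: ✗ (no rhs in [5,6])
  i=6: ✗ (no rhs in [6,7])
  i=7: ✗ (no rhs in [7,8])
  i=8: ✓ (rhs at j=9; lhs holds on [8,8])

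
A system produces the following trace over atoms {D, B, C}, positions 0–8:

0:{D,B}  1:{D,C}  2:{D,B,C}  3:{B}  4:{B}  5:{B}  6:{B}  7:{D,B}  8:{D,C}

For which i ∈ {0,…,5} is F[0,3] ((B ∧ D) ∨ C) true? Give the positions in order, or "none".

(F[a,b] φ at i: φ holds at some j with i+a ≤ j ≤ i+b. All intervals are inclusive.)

0, 1, 2, 4, 5

Evaluate at each i in [0,5]:
  i=0: ✓ (witness j=0)
  i=1: ✓ (witness j=1)
  i=2: ✓ (witness j=2)
  i=3: ✗ (none in [3,6])
  i=4: ✓ (witness j=7)
  i=5: ✓ (witness j=7)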